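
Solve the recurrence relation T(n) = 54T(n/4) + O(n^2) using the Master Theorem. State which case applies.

Master Theorem for T(n) = 54T(n/4) + O(n^2):

a = 54, b = 4, c = 2
log_b(a) = log_4(54) = 2.8774

Case 1: c = 2 < log_4(54) = 2.8774
T(n) = O(n^(log_4 54))

For T(n) = 54T(n/4) + O(n^2): log_4(54) = 2.8774. This is Case 1 of the Master Theorem (c < log_b(a), work dominated by leaves), giving O(n^(log_4 54)).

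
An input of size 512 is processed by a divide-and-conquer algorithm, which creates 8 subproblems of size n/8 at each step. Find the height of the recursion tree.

For divide and conquer with division factor 8:

Problem sizes at each level:
Level 0: 512
Level 1: 64
Level 2: 8
Level 3: 1

The root is level 0 and the size-1 base case is level 3 (the tree spans levels 0 through 3, i.e. 4 levels counting the root), so the depth is the number of divisions: log_8(512) = 3

The recursion tree depth is log_8(512) = 3. At each level, the problem size is divided by 8, so it takes 3 divisions to reduce to a base case of size 1. The algorithm makes 8 recursive calls at each level.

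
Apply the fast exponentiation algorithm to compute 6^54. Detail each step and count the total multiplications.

Computing 6^54 by squaring (build up from 6^1; each line after the first costs one multiplication):

6^1 = 6
6^2 = (6^1)^2 = 6^2 = 36
6^3 = 6 * 6^2 = 6 * 36 = 216
6^6 = (6^3)^2 = 216^2 = 46656
6^12 = (6^6)^2 = 46656^2 = 2176782336
6^13 = 6 * 6^12 = 6 * 2176782336 = 13060694016
6^26 = (6^13)^2 = 13060694016^2 = 170581728179578208256
6^27 = 6 * 6^26 = 6 * 170581728179578208256 = 1023490369077469249536
6^54 = (6^27)^2 = 1023490369077469249536^2 = 1047532535594334222593508922191671036215296

Result: 1047532535594334222593508922191671036215296
Multiplications needed: 8 (8 lines after 6^1)

6^54 = 1047532535594334222593508922191671036215296. Using exponentiation by squaring, this requires 8 multiplications. The key idea: if the exponent is even, square the half-power; if odd, multiply by the base once.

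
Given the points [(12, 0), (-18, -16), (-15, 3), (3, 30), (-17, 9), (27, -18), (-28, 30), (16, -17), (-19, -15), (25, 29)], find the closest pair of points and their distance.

Computing all pairwise distances among 10 points:

d((12, 0), (-18, -16)) = 34.0
d((12, 0), (-15, 3)) = 27.1662
d((12, 0), (3, 30)) = 31.3209
d((12, 0), (-17, 9)) = 30.3645
d((12, 0), (27, -18)) = 23.4307
d((12, 0), (-28, 30)) = 50.0
d((12, 0), (16, -17)) = 17.4642
d((12, 0), (-19, -15)) = 34.4384
d((12, 0), (25, 29)) = 31.7805
d((-18, -16), (-15, 3)) = 19.2354
d((-18, -16), (3, 30)) = 50.5668
d((-18, -16), (-17, 9)) = 25.02
d((-18, -16), (27, -18)) = 45.0444
d((-18, -16), (-28, 30)) = 47.0744
d((-18, -16), (16, -17)) = 34.0147
d((-18, -16), (-19, -15)) = 1.4142 <-- minimum
d((-18, -16), (25, 29)) = 62.2415
d((-15, 3), (3, 30)) = 32.45
d((-15, 3), (-17, 9)) = 6.3246
d((-15, 3), (27, -18)) = 46.9574
d((-15, 3), (-28, 30)) = 29.9666
d((-15, 3), (16, -17)) = 36.8917
d((-15, 3), (-19, -15)) = 18.4391
d((-15, 3), (25, 29)) = 47.7074
d((3, 30), (-17, 9)) = 29.0
d((3, 30), (27, -18)) = 53.6656
d((3, 30), (-28, 30)) = 31.0
d((3, 30), (16, -17)) = 48.7647
d((3, 30), (-19, -15)) = 50.0899
d((3, 30), (25, 29)) = 22.0227
d((-17, 9), (27, -18)) = 51.6236
d((-17, 9), (-28, 30)) = 23.7065
d((-17, 9), (16, -17)) = 42.0119
d((-17, 9), (-19, -15)) = 24.0832
d((-17, 9), (25, 29)) = 46.5188
d((27, -18), (-28, 30)) = 73.0
d((27, -18), (16, -17)) = 11.0454
d((27, -18), (-19, -15)) = 46.0977
d((27, -18), (25, 29)) = 47.0425
d((-28, 30), (16, -17)) = 64.3817
d((-28, 30), (-19, -15)) = 45.8912
d((-28, 30), (25, 29)) = 53.0094
d((16, -17), (-19, -15)) = 35.0571
d((16, -17), (25, 29)) = 46.8722
d((-19, -15), (25, 29)) = 62.2254

Closest pair: (-18, -16) and (-19, -15) with distance 1.4142

The closest pair is (-18, -16) and (-19, -15) with Euclidean distance 1.4142. For 10 points, brute-force pairwise comparison is shown above. For large n, the divide-and-conquer algorithm (sort by x, recurse on halves, check the dividing strip) achieves O(n log n).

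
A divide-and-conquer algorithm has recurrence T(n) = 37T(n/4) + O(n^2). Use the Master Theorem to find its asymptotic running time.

Master Theorem for T(n) = 37T(n/4) + O(n^2):

a = 37, b = 4, c = 2
log_b(a) = log_4(37) = 2.6047

Case 1: c = 2 < log_4(37) = 2.6047
T(n) = O(n^(log_4 37))

For T(n) = 37T(n/4) + O(n^2): log_4(37) = 2.6047. This is Case 1 of the Master Theorem (c < log_b(a), work dominated by leaves), giving O(n^(log_4 37)).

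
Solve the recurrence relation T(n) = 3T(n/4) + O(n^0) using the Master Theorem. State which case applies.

Master Theorem for T(n) = 3T(n/4) + O(n^0):

a = 3, b = 4, c = 0
log_b(a) = log_4(3) = 0.7925

Case 1: c = 0 < log_4(3) = 0.7925
T(n) = O(n^(log_4 3))

For T(n) = 3T(n/4) + O(n^0): log_4(3) = 0.7925. This is Case 1 of the Master Theorem (c < log_b(a), work dominated by leaves), giving O(n^(log_4 3)).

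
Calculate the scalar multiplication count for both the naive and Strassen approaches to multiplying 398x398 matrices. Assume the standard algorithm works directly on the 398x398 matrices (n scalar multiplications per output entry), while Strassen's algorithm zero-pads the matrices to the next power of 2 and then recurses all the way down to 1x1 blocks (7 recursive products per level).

Matrix multiplication for 398x398 matrices:

Strassen's algorithm requires power-of-2 dimensions. Pad 398x398 to 512x512 (next power of 2).

Standard algorithm: 398^3 = 63044792 multiplications
Strassen's algorithm: 7^(log2(512)) = 7^9 = 40353607 multiplications
Savings: 63044792 - 40353607 = 22691185 multiplications

Standard: 63044792 multiplications (398^3). Strassen: 40353607 multiplications (7^9, after padding to 512x512). Strassen reduces 8 recursive multiplications to 7 at each level.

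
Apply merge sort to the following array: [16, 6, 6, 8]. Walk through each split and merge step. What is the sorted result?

Merge sort trace:

Split: [16, 6, 6, 8] -> [16, 6] and [6, 8]
  Split: [16, 6] -> [16] and [6]
  Merge: [16] + [6] -> [6, 16]
  Split: [6, 8] -> [6] and [8]
  Merge: [6] + [8] -> [6, 8]
Merge: [6, 16] + [6, 8] -> [6, 6, 8, 16]

Final sorted array: [6, 6, 8, 16]

The merge sort proceeds by recursively splitting the array and merging sorted halves.
After all merges, the sorted array is [6, 6, 8, 16].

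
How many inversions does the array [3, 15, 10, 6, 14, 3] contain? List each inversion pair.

Finding inversions in [3, 15, 10, 6, 14, 3]:

(1, 2): arr[1]=15 > arr[2]=10
(1, 3): arr[1]=15 > arr[3]=6
(1, 4): arr[1]=15 > arr[4]=14
(1, 5): arr[1]=15 > arr[5]=3
(2, 3): arr[2]=10 > arr[3]=6
(2, 5): arr[2]=10 > arr[5]=3
(3, 5): arr[3]=6 > arr[5]=3
(4, 5): arr[4]=14 > arr[5]=3

Total inversions: 8

The array has 8 inversion(s): (1,2), (1,3), (1,4), (1,5), (2,3), (2,5), (3,5), (4,5). Each pair (i,j) satisfies i < j and arr[i] > arr[j].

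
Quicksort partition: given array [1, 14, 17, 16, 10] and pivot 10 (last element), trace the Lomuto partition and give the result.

Lomuto partition with pivot = 10:

Initial array: [1, 14, 17, 16, 10]

arr[0]=1 <= 10: swap with position 0, array becomes [1, 14, 17, 16, 10]
arr[1]=14 > 10: no swap
arr[2]=17 > 10: no swap
arr[3]=16 > 10: no swap

Place pivot at position 1: [1, 10, 17, 16, 14]
Pivot position: 1

After partitioning with pivot 10, the array becomes [1, 10, 17, 16, 14]. The pivot is placed at index 1. All elements to the left of the pivot are <= 10, and all elements to the right are > 10.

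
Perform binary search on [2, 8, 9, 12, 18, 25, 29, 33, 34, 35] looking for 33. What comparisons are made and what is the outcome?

Binary search for 33 in [2, 8, 9, 12, 18, 25, 29, 33, 34, 35]:

lo=0, hi=9, mid=4, arr[mid]=18 -> 18 < 33, search right half
lo=5, hi=9, mid=7, arr[mid]=33 -> Found target at index 7!

Binary search finds 33 at index 7 after 2 comparisons. The search repeatedly halves the search space by comparing with the middle element.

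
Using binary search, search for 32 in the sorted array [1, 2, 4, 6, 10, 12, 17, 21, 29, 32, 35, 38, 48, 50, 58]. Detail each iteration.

Binary search for 32 in [1, 2, 4, 6, 10, 12, 17, 21, 29, 32, 35, 38, 48, 50, 58]:

lo=0, hi=14, mid=7, arr[mid]=21 -> 21 < 32, search right half
lo=8, hi=14, mid=11, arr[mid]=38 -> 38 > 32, search left half
lo=8, hi=10, mid=9, arr[mid]=32 -> Found target at index 9!

Binary search finds 32 at index 9 after 3 comparisons. The search repeatedly halves the search space by comparing with the middle element.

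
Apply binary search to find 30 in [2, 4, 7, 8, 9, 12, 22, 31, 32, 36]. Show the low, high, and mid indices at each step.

Binary search for 30 in [2, 4, 7, 8, 9, 12, 22, 31, 32, 36]:

lo=0, hi=9, mid=4, arr[mid]=9 -> 9 < 30, search right half
lo=5, hi=9, mid=7, arr[mid]=31 -> 31 > 30, search left half
lo=5, hi=6, mid=5, arr[mid]=12 -> 12 < 30, search right half
lo=6, hi=6, mid=6, arr[mid]=22 -> 22 < 30, search right half
lo=7 > hi=6, target 30 not found

Binary search determines that 30 is not in the array after 4 comparisons. The search space was exhausted without finding the target.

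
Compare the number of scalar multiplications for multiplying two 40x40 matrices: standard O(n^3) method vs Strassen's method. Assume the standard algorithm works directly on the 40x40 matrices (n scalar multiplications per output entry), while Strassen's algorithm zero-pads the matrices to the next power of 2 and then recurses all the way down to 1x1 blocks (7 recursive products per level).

Matrix multiplication for 40x40 matrices:

Strassen's algorithm requires power-of-2 dimensions. Pad 40x40 to 64x64 (next power of 2).

Standard algorithm: 40^3 = 64000 multiplications
Strassen's algorithm: 7^(log2(64)) = 7^6 = 117649 multiplications
Difference: 64000 - 117649 = -53649 (Strassen uses MORE here due to padding overhead — for small or just-over-power-of-2 n, padding can outweigh the per-level savings)

Standard: 64000 multiplications (40^3). Strassen: 117649 multiplications (7^6, after padding to 64x64). Strassen reduces 8 recursive multiplications to 7 at each level.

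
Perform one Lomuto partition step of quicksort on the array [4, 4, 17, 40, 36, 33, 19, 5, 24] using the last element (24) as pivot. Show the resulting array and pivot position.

Lomuto partition with pivot = 24:

Initial array: [4, 4, 17, 40, 36, 33, 19, 5, 24]

arr[0]=4 <= 24: swap with position 0, array becomes [4, 4, 17, 40, 36, 33, 19, 5, 24]
arr[1]=4 <= 24: swap with position 1, array becomes [4, 4, 17, 40, 36, 33, 19, 5, 24]
arr[2]=17 <= 24: swap with position 2, array becomes [4, 4, 17, 40, 36, 33, 19, 5, 24]
arr[3]=40 > 24: no swap
arr[4]=36 > 24: no swap
arr[5]=33 > 24: no swap
arr[6]=19 <= 24: swap with position 3, array becomes [4, 4, 17, 19, 36, 33, 40, 5, 24]
arr[7]=5 <= 24: swap with position 4, array becomes [4, 4, 17, 19, 5, 33, 40, 36, 24]

Place pivot at position 5: [4, 4, 17, 19, 5, 24, 40, 36, 33]
Pivot position: 5

After partitioning with pivot 24, the array becomes [4, 4, 17, 19, 5, 24, 40, 36, 33]. The pivot is placed at index 5. All elements to the left of the pivot are <= 24, and all elements to the right are > 24.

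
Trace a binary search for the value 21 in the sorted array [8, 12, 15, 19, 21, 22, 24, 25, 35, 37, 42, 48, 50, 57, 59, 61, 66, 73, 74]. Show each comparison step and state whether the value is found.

Binary search for 21 in [8, 12, 15, 19, 21, 22, 24, 25, 35, 37, 42, 48, 50, 57, 59, 61, 66, 73, 74]:

lo=0, hi=18, mid=9, arr[mid]=37 -> 37 > 21, search left half
lo=0, hi=8, mid=4, arr[mid]=21 -> Found target at index 4!

Binary search finds 21 at index 4 after 2 comparisons. The search repeatedly halves the search space by comparing with the middle element.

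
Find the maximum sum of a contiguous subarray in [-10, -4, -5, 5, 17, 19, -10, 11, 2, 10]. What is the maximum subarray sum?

Using Kadane's algorithm on [-10, -4, -5, 5, 17, 19, -10, 11, 2, 10]:

Scanning through the array:
Position 1 (value -4): max_ending_here = -4, max_so_far = -4
Position 2 (value -5): max_ending_here = -5, max_so_far = -4
Position 3 (value 5): max_ending_here = 5, max_so_far = 5
Position 4 (value 17): max_ending_here = 22, max_so_far = 22
Position 5 (value 19): max_ending_here = 41, max_so_far = 41
Position 6 (value -10): max_ending_here = 31, max_so_far = 41
Position 7 (value 11): max_ending_here = 42, max_so_far = 42
Position 8 (value 2): max_ending_here = 44, max_so_far = 44
Position 9 (value 10): max_ending_here = 54, max_so_far = 54

Maximum subarray: [5, 17, 19, -10, 11, 2, 10]
Maximum sum: 54

The maximum subarray is [5, 17, 19, -10, 11, 2, 10] with sum 54. This subarray runs from index 3 to index 9.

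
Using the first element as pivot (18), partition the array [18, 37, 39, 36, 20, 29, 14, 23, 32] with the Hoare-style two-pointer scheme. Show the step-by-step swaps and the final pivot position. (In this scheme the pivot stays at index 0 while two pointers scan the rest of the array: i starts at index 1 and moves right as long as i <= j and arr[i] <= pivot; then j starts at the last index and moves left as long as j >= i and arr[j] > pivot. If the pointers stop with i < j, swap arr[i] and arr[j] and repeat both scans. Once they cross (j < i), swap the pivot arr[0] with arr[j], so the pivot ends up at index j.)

Hoare-style two-pointer partition with pivot = 18:

Initial array: [18, 37, 39, 36, 20, 29, 14, 23, 32]

Pointers start at i = 1, j = 8.
i stops at index 1 (arr[1]=37 > 18), j stops at index 6 (arr[6]=14 <= 18): swap arr[1] and arr[6], array becomes [18, 14, 39, 36, 20, 29, 37, 23, 32]
i ends at 2, j ends at 1: the pointers have crossed (j < i), so scanning stops.

Swap pivot arr[0] with arr[1] to place pivot at position 1: [14, 18, 39, 36, 20, 29, 37, 23, 32]
Pivot position: 1

After partitioning with pivot 18, the array becomes [14, 18, 39, 36, 20, 29, 37, 23, 32]. The pivot is placed at index 1. All elements to the left of the pivot are <= 18, and all elements to the right are > 18.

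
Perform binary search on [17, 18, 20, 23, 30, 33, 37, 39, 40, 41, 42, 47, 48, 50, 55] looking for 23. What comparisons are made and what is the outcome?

Binary search for 23 in [17, 18, 20, 23, 30, 33, 37, 39, 40, 41, 42, 47, 48, 50, 55]:

lo=0, hi=14, mid=7, arr[mid]=39 -> 39 > 23, search left half
lo=0, hi=6, mid=3, arr[mid]=23 -> Found target at index 3!

Binary search finds 23 at index 3 after 2 comparisons. The search repeatedly halves the search space by comparing with the middle element.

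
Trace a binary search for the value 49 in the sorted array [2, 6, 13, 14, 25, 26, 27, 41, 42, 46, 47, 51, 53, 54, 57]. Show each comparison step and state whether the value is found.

Binary search for 49 in [2, 6, 13, 14, 25, 26, 27, 41, 42, 46, 47, 51, 53, 54, 57]:

lo=0, hi=14, mid=7, arr[mid]=41 -> 41 < 49, search right half
lo=8, hi=14, mid=11, arr[mid]=51 -> 51 > 49, search left half
lo=8, hi=10, mid=9, arr[mid]=46 -> 46 < 49, search right half
lo=10, hi=10, mid=10, arr[mid]=47 -> 47 < 49, search right half
lo=11 > hi=10, target 49 not found

Binary search determines that 49 is not in the array after 4 comparisons. The search space was exhausted without finding the target.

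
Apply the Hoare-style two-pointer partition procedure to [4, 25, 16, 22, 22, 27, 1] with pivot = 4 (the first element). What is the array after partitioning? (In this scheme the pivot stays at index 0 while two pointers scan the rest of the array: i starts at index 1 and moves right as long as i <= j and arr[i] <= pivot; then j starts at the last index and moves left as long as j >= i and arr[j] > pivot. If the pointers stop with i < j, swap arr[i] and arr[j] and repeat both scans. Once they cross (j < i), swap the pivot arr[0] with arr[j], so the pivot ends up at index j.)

Hoare-style two-pointer partition with pivot = 4:

Initial array: [4, 25, 16, 22, 22, 27, 1]

Pointers start at i = 1, j = 6.
i stops at index 1 (arr[1]=25 > 4), j stops at index 6 (arr[6]=1 <= 4): swap arr[1] and arr[6], array becomes [4, 1, 16, 22, 22, 27, 25]
i ends at 2, j ends at 1: the pointers have crossed (j < i), so scanning stops.

Swap pivot arr[0] with arr[1] to place pivot at position 1: [1, 4, 16, 22, 22, 27, 25]
Pivot position: 1

After partitioning with pivot 4, the array becomes [1, 4, 16, 22, 22, 27, 25]. The pivot is placed at index 1. All elements to the left of the pivot are <= 4, and all elements to the right are > 4.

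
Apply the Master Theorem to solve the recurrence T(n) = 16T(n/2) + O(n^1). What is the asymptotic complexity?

Master Theorem for T(n) = 16T(n/2) + O(n^1):

a = 16, b = 2, c = 1
log_b(a) = log_2(16) = 4.0000

Case 1: c = 1 < log_2(16) = 4.0000
T(n) = O(n^(log_2 16)) = O(n^4)

For T(n) = 16T(n/2) + O(n^1): log_2(16) = 4.0000. This is Case 1 of the Master Theorem (c < log_b(a), work dominated by leaves), giving O(n^4).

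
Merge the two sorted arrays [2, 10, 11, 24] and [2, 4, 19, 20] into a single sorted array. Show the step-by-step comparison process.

Merging process:

Compare 2 vs 2: take 2 from left. Merged: [2]
Compare 10 vs 2: take 2 from right. Merged: [2, 2]
Compare 10 vs 4: take 4 from right. Merged: [2, 2, 4]
Compare 10 vs 19: take 10 from left. Merged: [2, 2, 4, 10]
Compare 11 vs 19: take 11 from left. Merged: [2, 2, 4, 10, 11]
Compare 24 vs 19: take 19 from right. Merged: [2, 2, 4, 10, 11, 19]
Compare 24 vs 20: take 20 from right. Merged: [2, 2, 4, 10, 11, 19, 20]
Append remaining from left: [24]. Merged: [2, 2, 4, 10, 11, 19, 20, 24]

Final merged array: [2, 2, 4, 10, 11, 19, 20, 24]
Total comparisons: 7

The merged array is [2, 2, 4, 10, 11, 19, 20, 24], requiring 7 comparisons. The merge step runs in O(n) time where n is the total number of elements.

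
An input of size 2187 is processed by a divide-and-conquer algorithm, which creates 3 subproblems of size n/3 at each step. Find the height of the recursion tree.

For divide and conquer with division factor 3:

Problem sizes at each level:
Level 0: 2187
Level 1: 729
Level 2: 243
Level 3: 81
Level 4: 27
Level 5: 9
Level 6: 3
Level 7: 1

The root is level 0 and the size-1 base case is level 7 (the tree spans levels 0 through 7, i.e. 8 levels counting the root), so the depth is the number of divisions: log_3(2187) = 7

The recursion tree depth is log_3(2187) = 7. At each level, the problem size is divided by 3, so it takes 7 divisions to reduce to a base case of size 1. The algorithm makes 3 recursive calls at each level.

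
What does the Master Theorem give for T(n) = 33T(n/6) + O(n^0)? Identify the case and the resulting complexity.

Master Theorem for T(n) = 33T(n/6) + O(n^0):

a = 33, b = 6, c = 0
log_b(a) = log_6(33) = 1.9514

Case 1: c = 0 < log_6(33) = 1.9514
T(n) = O(n^(log_6 33))

For T(n) = 33T(n/6) + O(n^0): log_6(33) = 1.9514. This is Case 1 of the Master Theorem (c < log_b(a), work dominated by leaves), giving O(n^(log_6 33)).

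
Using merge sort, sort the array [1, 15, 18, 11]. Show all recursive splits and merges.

Merge sort trace:

Split: [1, 15, 18, 11] -> [1, 15] and [18, 11]
  Split: [1, 15] -> [1] and [15]
  Merge: [1] + [15] -> [1, 15]
  Split: [18, 11] -> [18] and [11]
  Merge: [18] + [11] -> [11, 18]
Merge: [1, 15] + [11, 18] -> [1, 11, 15, 18]

Final sorted array: [1, 11, 15, 18]

The merge sort proceeds by recursively splitting the array and merging sorted halves.
After all merges, the sorted array is [1, 11, 15, 18].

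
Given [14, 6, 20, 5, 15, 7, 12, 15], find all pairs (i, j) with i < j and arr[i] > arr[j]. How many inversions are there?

Finding inversions in [14, 6, 20, 5, 15, 7, 12, 15]:

(0, 1): arr[0]=14 > arr[1]=6
(0, 3): arr[0]=14 > arr[3]=5
(0, 5): arr[0]=14 > arr[5]=7
(0, 6): arr[0]=14 > arr[6]=12
(1, 3): arr[1]=6 > arr[3]=5
(2, 3): arr[2]=20 > arr[3]=5
(2, 4): arr[2]=20 > arr[4]=15
(2, 5): arr[2]=20 > arr[5]=7
(2, 6): arr[2]=20 > arr[6]=12
(2, 7): arr[2]=20 > arr[7]=15
(4, 5): arr[4]=15 > arr[5]=7
(4, 6): arr[4]=15 > arr[6]=12

Total inversions: 12

The array has 12 inversion(s): (0,1), (0,3), (0,5), (0,6), (1,3), (2,3), (2,4), (2,5), (2,6), (2,7), (4,5), (4,6). Each pair (i,j) satisfies i < j and arr[i] > arr[j].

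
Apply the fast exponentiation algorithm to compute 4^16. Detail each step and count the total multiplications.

Computing 4^16 by squaring (build up from 4^1; each line after the first costs one multiplication):

4^1 = 4
4^2 = (4^1)^2 = 4^2 = 16
4^4 = (4^2)^2 = 16^2 = 256
4^8 = (4^4)^2 = 256^2 = 65536
4^16 = (4^8)^2 = 65536^2 = 4294967296

Result: 4294967296
Multiplications needed: 4 (4 lines after 4^1)

4^16 = 4294967296. Using exponentiation by squaring, this requires 4 multiplications. The key idea: if the exponent is even, square the half-power; if odd, multiply by the base once.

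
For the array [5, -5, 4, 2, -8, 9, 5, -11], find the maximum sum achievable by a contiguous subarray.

Using Kadane's algorithm on [5, -5, 4, 2, -8, 9, 5, -11]:

Scanning through the array:
Position 1 (value -5): max_ending_here = 0, max_so_far = 5
Position 2 (value 4): max_ending_here = 4, max_so_far = 5
Position 3 (value 2): max_ending_here = 6, max_so_far = 6
Position 4 (value -8): max_ending_here = -2, max_so_far = 6
Position 5 (value 9): max_ending_here = 9, max_so_far = 9
Position 6 (value 5): max_ending_here = 14, max_so_far = 14
Position 7 (value -11): max_ending_here = 3, max_so_far = 14

Maximum subarray: [9, 5]
Maximum sum: 14

The maximum subarray is [9, 5] with sum 14. This subarray runs from index 5 to index 6.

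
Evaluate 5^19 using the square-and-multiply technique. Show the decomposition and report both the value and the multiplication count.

Computing 5^19 by squaring (build up from 5^1; each line after the first costs one multiplication):

5^1 = 5
5^2 = (5^1)^2 = 5^2 = 25
5^4 = (5^2)^2 = 25^2 = 625
5^8 = (5^4)^2 = 625^2 = 390625
5^9 = 5 * 5^8 = 5 * 390625 = 1953125
5^18 = (5^9)^2 = 1953125^2 = 3814697265625
5^19 = 5 * 5^18 = 5 * 3814697265625 = 19073486328125

Result: 19073486328125
Multiplications needed: 6 (6 lines after 5^1)

5^19 = 19073486328125. Using exponentiation by squaring, this requires 6 multiplications. The key idea: if the exponent is even, square the half-power; if odd, multiply by the base once.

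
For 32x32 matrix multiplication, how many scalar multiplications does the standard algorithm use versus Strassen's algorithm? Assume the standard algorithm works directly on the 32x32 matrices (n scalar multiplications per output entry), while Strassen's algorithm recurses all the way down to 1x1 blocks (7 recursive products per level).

Matrix multiplication for 32x32 matrices:

Standard algorithm: 32^3 = 32768 multiplications
Strassen's algorithm: 7^(log2(32)) = 7^5 = 16807 multiplications
Savings: 32768 - 16807 = 15961 multiplications

Standard: 32768 multiplications (32^3). Strassen: 16807 multiplications (7^5). Strassen reduces 8 recursive multiplications to 7 at each level.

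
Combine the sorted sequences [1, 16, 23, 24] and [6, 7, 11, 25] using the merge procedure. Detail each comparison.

Merging process:

Compare 1 vs 6: take 1 from left. Merged: [1]
Compare 16 vs 6: take 6 from right. Merged: [1, 6]
Compare 16 vs 7: take 7 from right. Merged: [1, 6, 7]
Compare 16 vs 11: take 11 from right. Merged: [1, 6, 7, 11]
Compare 16 vs 25: take 16 from left. Merged: [1, 6, 7, 11, 16]
Compare 23 vs 25: take 23 from left. Merged: [1, 6, 7, 11, 16, 23]
Compare 24 vs 25: take 24 from left. Merged: [1, 6, 7, 11, 16, 23, 24]
Append remaining from right: [25]. Merged: [1, 6, 7, 11, 16, 23, 24, 25]

Final merged array: [1, 6, 7, 11, 16, 23, 24, 25]
Total comparisons: 7

The merged array is [1, 6, 7, 11, 16, 23, 24, 25], requiring 7 comparisons. The merge step runs in O(n) time where n is the total number of elements.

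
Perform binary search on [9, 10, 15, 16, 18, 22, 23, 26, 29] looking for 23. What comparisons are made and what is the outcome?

Binary search for 23 in [9, 10, 15, 16, 18, 22, 23, 26, 29]:

lo=0, hi=8, mid=4, arr[mid]=18 -> 18 < 23, search right half
lo=5, hi=8, mid=6, arr[mid]=23 -> Found target at index 6!

Binary search finds 23 at index 6 after 2 comparisons. The search repeatedly halves the search space by comparing with the middle element.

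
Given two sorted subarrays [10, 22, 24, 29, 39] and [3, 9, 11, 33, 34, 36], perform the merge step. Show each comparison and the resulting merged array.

Merging process:

Compare 10 vs 3: take 3 from right. Merged: [3]
Compare 10 vs 9: take 9 from right. Merged: [3, 9]
Compare 10 vs 11: take 10 from left. Merged: [3, 9, 10]
Compare 22 vs 11: take 11 from right. Merged: [3, 9, 10, 11]
Compare 22 vs 33: take 22 from left. Merged: [3, 9, 10, 11, 22]
Compare 24 vs 33: take 24 from left. Merged: [3, 9, 10, 11, 22, 24]
Compare 29 vs 33: take 29 from left. Merged: [3, 9, 10, 11, 22, 24, 29]
Compare 39 vs 33: take 33 from right. Merged: [3, 9, 10, 11, 22, 24, 29, 33]
Compare 39 vs 34: take 34 from right. Merged: [3, 9, 10, 11, 22, 24, 29, 33, 34]
Compare 39 vs 36: take 36 from right. Merged: [3, 9, 10, 11, 22, 24, 29, 33, 34, 36]
Append remaining from left: [39]. Merged: [3, 9, 10, 11, 22, 24, 29, 33, 34, 36, 39]

Final merged array: [3, 9, 10, 11, 22, 24, 29, 33, 34, 36, 39]
Total comparisons: 10

The merged array is [3, 9, 10, 11, 22, 24, 29, 33, 34, 36, 39], requiring 10 comparisons. The merge step runs in O(n) time where n is the total number of elements.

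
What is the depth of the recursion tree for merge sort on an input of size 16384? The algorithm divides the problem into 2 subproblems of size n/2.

For divide and conquer with division factor 2:

Problem sizes at each level:
Level 0: 16384
Level 1: 8192
Level 2: 4096
Level 3: 2048
Level 4: 1024
Level 5: 512
Level 6: 256
Level 7: 128
Level 8: 64
Level 9: 32
Level 10: 16
Level 11: 8
Level 12: 4
Level 13: 2
Level 14: 1

The root is level 0 and the size-1 base case is level 14 (the tree spans levels 0 through 14, i.e. 15 levels counting the root), so the depth is the number of divisions: log_2(16384) = 14

The recursion tree depth is log_2(16384) = 14. At each level, the problem size is divided by 2, so it takes 14 divisions to reduce to a base case of size 1. The algorithm makes 2 recursive calls at each level.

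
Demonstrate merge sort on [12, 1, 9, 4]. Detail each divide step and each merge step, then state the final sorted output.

Merge sort trace:

Split: [12, 1, 9, 4] -> [12, 1] and [9, 4]
  Split: [12, 1] -> [12] and [1]
  Merge: [12] + [1] -> [1, 12]
  Split: [9, 4] -> [9] and [4]
  Merge: [9] + [4] -> [4, 9]
Merge: [1, 12] + [4, 9] -> [1, 4, 9, 12]

Final sorted array: [1, 4, 9, 12]

The merge sort proceeds by recursively splitting the array and merging sorted halves.
After all merges, the sorted array is [1, 4, 9, 12].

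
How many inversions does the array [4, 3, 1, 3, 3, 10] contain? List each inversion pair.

Finding inversions in [4, 3, 1, 3, 3, 10]:

(0, 1): arr[0]=4 > arr[1]=3
(0, 2): arr[0]=4 > arr[2]=1
(0, 3): arr[0]=4 > arr[3]=3
(0, 4): arr[0]=4 > arr[4]=3
(1, 2): arr[1]=3 > arr[2]=1

Total inversions: 5

The array has 5 inversion(s): (0,1), (0,2), (0,3), (0,4), (1,2). Each pair (i,j) satisfies i < j and arr[i] > arr[j].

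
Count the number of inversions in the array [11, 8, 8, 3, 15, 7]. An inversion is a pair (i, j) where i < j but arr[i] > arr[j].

Finding inversions in [11, 8, 8, 3, 15, 7]:

(0, 1): arr[0]=11 > arr[1]=8
(0, 2): arr[0]=11 > arr[2]=8
(0, 3): arr[0]=11 > arr[3]=3
(0, 5): arr[0]=11 > arr[5]=7
(1, 3): arr[1]=8 > arr[3]=3
(1, 5): arr[1]=8 > arr[5]=7
(2, 3): arr[2]=8 > arr[3]=3
(2, 5): arr[2]=8 > arr[5]=7
(4, 5): arr[4]=15 > arr[5]=7

Total inversions: 9

The array has 9 inversion(s): (0,1), (0,2), (0,3), (0,5), (1,3), (1,5), (2,3), (2,5), (4,5). Each pair (i,j) satisfies i < j and arr[i] > arr[j].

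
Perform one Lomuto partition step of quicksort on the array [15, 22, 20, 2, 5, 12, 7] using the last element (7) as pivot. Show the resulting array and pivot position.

Lomuto partition with pivot = 7:

Initial array: [15, 22, 20, 2, 5, 12, 7]

arr[0]=15 > 7: no swap
arr[1]=22 > 7: no swap
arr[2]=20 > 7: no swap
arr[3]=2 <= 7: swap with position 0, array becomes [2, 22, 20, 15, 5, 12, 7]
arr[4]=5 <= 7: swap with position 1, array becomes [2, 5, 20, 15, 22, 12, 7]
arr[5]=12 > 7: no swap

Place pivot at position 2: [2, 5, 7, 15, 22, 12, 20]
Pivot position: 2

After partitioning with pivot 7, the array becomes [2, 5, 7, 15, 22, 12, 20]. The pivot is placed at index 2. All elements to the left of the pivot are <= 7, and all elements to the right are > 7.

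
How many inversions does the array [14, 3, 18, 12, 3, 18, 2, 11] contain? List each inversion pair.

Finding inversions in [14, 3, 18, 12, 3, 18, 2, 11]:

(0, 1): arr[0]=14 > arr[1]=3
(0, 3): arr[0]=14 > arr[3]=12
(0, 4): arr[0]=14 > arr[4]=3
(0, 6): arr[0]=14 > arr[6]=2
(0, 7): arr[0]=14 > arr[7]=11
(1, 6): arr[1]=3 > arr[6]=2
(2, 3): arr[2]=18 > arr[3]=12
(2, 4): arr[2]=18 > arr[4]=3
(2, 6): arr[2]=18 > arr[6]=2
(2, 7): arr[2]=18 > arr[7]=11
(3, 4): arr[3]=12 > arr[4]=3
(3, 6): arr[3]=12 > arr[6]=2
(3, 7): arr[3]=12 > arr[7]=11
(4, 6): arr[4]=3 > arr[6]=2
(5, 6): arr[5]=18 > arr[6]=2
(5, 7): arr[5]=18 > arr[7]=11

Total inversions: 16

The array has 16 inversion(s): (0,1), (0,3), (0,4), (0,6), (0,7), (1,6), (2,3), (2,4), (2,6), (2,7), (3,4), (3,6), (3,7), (4,6), (5,6), (5,7). Each pair (i,j) satisfies i < j and arr[i] > arr[j].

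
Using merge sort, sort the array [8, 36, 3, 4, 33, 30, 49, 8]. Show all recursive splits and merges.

Merge sort trace:

Split: [8, 36, 3, 4, 33, 30, 49, 8] -> [8, 36, 3, 4] and [33, 30, 49, 8]
  Split: [8, 36, 3, 4] -> [8, 36] and [3, 4]
    Split: [8, 36] -> [8] and [36]
    Merge: [8] + [36] -> [8, 36]
    Split: [3, 4] -> [3] and [4]
    Merge: [3] + [4] -> [3, 4]
  Merge: [8, 36] + [3, 4] -> [3, 4, 8, 36]
  Split: [33, 30, 49, 8] -> [33, 30] and [49, 8]
    Split: [33, 30] -> [33] and [30]
    Merge: [33] + [30] -> [30, 33]
    Split: [49, 8] -> [49] and [8]
    Merge: [49] + [8] -> [8, 49]
  Merge: [30, 33] + [8, 49] -> [8, 30, 33, 49]
Merge: [3, 4, 8, 36] + [8, 30, 33, 49] -> [3, 4, 8, 8, 30, 33, 36, 49]

Final sorted array: [3, 4, 8, 8, 30, 33, 36, 49]

The merge sort proceeds by recursively splitting the array and merging sorted halves.
After all merges, the sorted array is [3, 4, 8, 8, 30, 33, 36, 49].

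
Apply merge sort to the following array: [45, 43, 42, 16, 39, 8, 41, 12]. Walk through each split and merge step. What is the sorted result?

Merge sort trace:

Split: [45, 43, 42, 16, 39, 8, 41, 12] -> [45, 43, 42, 16] and [39, 8, 41, 12]
  Split: [45, 43, 42, 16] -> [45, 43] and [42, 16]
    Split: [45, 43] -> [45] and [43]
    Merge: [45] + [43] -> [43, 45]
    Split: [42, 16] -> [42] and [16]
    Merge: [42] + [16] -> [16, 42]
  Merge: [43, 45] + [16, 42] -> [16, 42, 43, 45]
  Split: [39, 8, 41, 12] -> [39, 8] and [41, 12]
    Split: [39, 8] -> [39] and [8]
    Merge: [39] + [8] -> [8, 39]
    Split: [41, 12] -> [41] and [12]
    Merge: [41] + [12] -> [12, 41]
  Merge: [8, 39] + [12, 41] -> [8, 12, 39, 41]
Merge: [16, 42, 43, 45] + [8, 12, 39, 41] -> [8, 12, 16, 39, 41, 42, 43, 45]

Final sorted array: [8, 12, 16, 39, 41, 42, 43, 45]

The merge sort proceeds by recursively splitting the array and merging sorted halves.
After all merges, the sorted array is [8, 12, 16, 39, 41, 42, 43, 45].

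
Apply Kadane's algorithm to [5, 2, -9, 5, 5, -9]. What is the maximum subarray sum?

Using Kadane's algorithm on [5, 2, -9, 5, 5, -9]:

Scanning through the array:
Position 1 (value 2): max_ending_here = 7, max_so_far = 7
Position 2 (value -9): max_ending_here = -2, max_so_far = 7
Position 3 (value 5): max_ending_here = 5, max_so_far = 7
Position 4 (value 5): max_ending_here = 10, max_so_far = 10
Position 5 (value -9): max_ending_here = 1, max_so_far = 10

Maximum subarray: [5, 5]
Maximum sum: 10

The maximum subarray is [5, 5] with sum 10. This subarray runs from index 3 to index 4.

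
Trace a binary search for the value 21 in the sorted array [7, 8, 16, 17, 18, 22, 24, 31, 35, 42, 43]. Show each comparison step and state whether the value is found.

Binary search for 21 in [7, 8, 16, 17, 18, 22, 24, 31, 35, 42, 43]:

lo=0, hi=10, mid=5, arr[mid]=22 -> 22 > 21, search left half
lo=0, hi=4, mid=2, arr[mid]=16 -> 16 < 21, search right half
lo=3, hi=4, mid=3, arr[mid]=17 -> 17 < 21, search right half
lo=4, hi=4, mid=4, arr[mid]=18 -> 18 < 21, search right half
lo=5 > hi=4, target 21 not found

Binary search determines that 21 is not in the array after 4 comparisons. The search space was exhausted without finding the target.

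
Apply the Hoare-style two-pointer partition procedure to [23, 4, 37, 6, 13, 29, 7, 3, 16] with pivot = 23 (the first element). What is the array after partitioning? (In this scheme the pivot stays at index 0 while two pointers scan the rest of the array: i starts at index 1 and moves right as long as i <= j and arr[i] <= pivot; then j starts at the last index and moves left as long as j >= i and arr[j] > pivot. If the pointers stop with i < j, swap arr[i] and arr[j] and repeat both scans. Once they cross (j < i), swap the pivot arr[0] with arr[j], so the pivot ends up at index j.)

Hoare-style two-pointer partition with pivot = 23:

Initial array: [23, 4, 37, 6, 13, 29, 7, 3, 16]

Pointers start at i = 1, j = 8.
i stops at index 2 (arr[2]=37 > 23), j stops at index 8 (arr[8]=16 <= 23): swap arr[2] and arr[8], array becomes [23, 4, 16, 6, 13, 29, 7, 3, 37]
i stops at index 5 (arr[5]=29 > 23), j stops at index 7 (arr[7]=3 <= 23): swap arr[5] and arr[7], array becomes [23, 4, 16, 6, 13, 3, 7, 29, 37]
i ends at 7, j ends at 6: the pointers have crossed (j < i), so scanning stops.

Swap pivot arr[0] with arr[6] to place pivot at position 6: [7, 4, 16, 6, 13, 3, 23, 29, 37]
Pivot position: 6

After partitioning with pivot 23, the array becomes [7, 4, 16, 6, 13, 3, 23, 29, 37]. The pivot is placed at index 6. All elements to the left of the pivot are <= 23, and all elements to the right are > 23.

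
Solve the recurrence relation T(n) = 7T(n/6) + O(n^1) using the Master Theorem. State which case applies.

Master Theorem for T(n) = 7T(n/6) + O(n^1):

a = 7, b = 6, c = 1
log_b(a) = log_6(7) = 1.0860

Case 1: c = 1 < log_6(7) = 1.0860
T(n) = O(n^(log_6 7))

For T(n) = 7T(n/6) + O(n^1): log_6(7) = 1.0860. This is Case 1 of the Master Theorem (c < log_b(a), work dominated by leaves), giving O(n^(log_6 7)).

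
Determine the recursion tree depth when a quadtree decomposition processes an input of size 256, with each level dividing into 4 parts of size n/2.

For divide and conquer with division factor 2:

Problem sizes at each level:
Level 0: 256
Level 1: 128
Level 2: 64
Level 3: 32
Level 4: 16
Level 5: 8
Level 6: 4
Level 7: 2
Level 8: 1

The root is level 0 and the size-1 base case is level 8 (the tree spans levels 0 through 8, i.e. 9 levels counting the root), so the depth is the number of divisions: log_2(256) = 8

The recursion tree depth is log_2(256) = 8. At each level, the problem size is divided by 2, so it takes 8 divisions to reduce to a base case of size 1. The algorithm makes 4 recursive calls at each level.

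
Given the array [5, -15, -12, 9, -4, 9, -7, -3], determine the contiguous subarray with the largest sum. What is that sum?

Using Kadane's algorithm on [5, -15, -12, 9, -4, 9, -7, -3]:

Scanning through the array:
Position 1 (value -15): max_ending_here = -10, max_so_far = 5
Position 2 (value -12): max_ending_here = -12, max_so_far = 5
Position 3 (value 9): max_ending_here = 9, max_so_far = 9
Position 4 (value -4): max_ending_here = 5, max_so_far = 9
Position 5 (value 9): max_ending_here = 14, max_so_far = 14
Position 6 (value -7): max_ending_here = 7, max_so_far = 14
Position 7 (value -3): max_ending_here = 4, max_so_far = 14

Maximum subarray: [9, -4, 9]
Maximum sum: 14

The maximum subarray is [9, -4, 9] with sum 14. This subarray runs from index 3 to index 5.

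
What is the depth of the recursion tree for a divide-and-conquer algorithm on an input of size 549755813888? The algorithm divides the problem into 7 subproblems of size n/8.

For divide and conquer with division factor 8:

Problem sizes at each level:
Level 0: 549755813888
Level 1: 68719476736
Level 2: 8589934592
Level 3: 1073741824
Level 4: 134217728
Level 5: 16777216
Level 6: 2097152
Level 7: 262144
Level 8: 32768
Level 9: 4096
Level 10: 512
Level 11: 64
Level 12: 8
Level 13: 1

The root is level 0 and the size-1 base case is level 13 (the tree spans levels 0 through 13, i.e. 14 levels counting the root), so the depth is the number of divisions: log_8(549755813888) = 13

The recursion tree depth is log_8(549755813888) = 13. At each level, the problem size is divided by 8, so it takes 13 divisions to reduce to a base case of size 1. The algorithm makes 7 recursive calls at each level.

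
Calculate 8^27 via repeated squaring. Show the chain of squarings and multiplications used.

Computing 8^27 by squaring (build up from 8^1; each line after the first costs one multiplication):

8^1 = 8
8^2 = (8^1)^2 = 8^2 = 64
8^3 = 8 * 8^2 = 8 * 64 = 512
8^6 = (8^3)^2 = 512^2 = 262144
8^12 = (8^6)^2 = 262144^2 = 68719476736
8^13 = 8 * 8^12 = 8 * 68719476736 = 549755813888
8^26 = (8^13)^2 = 549755813888^2 = 302231454903657293676544
8^27 = 8 * 8^26 = 8 * 302231454903657293676544 = 2417851639229258349412352

Result: 2417851639229258349412352
Multiplications needed: 7 (7 lines after 8^1)

8^27 = 2417851639229258349412352. Using exponentiation by squaring, this requires 7 multiplications. The key idea: if the exponent is even, square the half-power; if odd, multiply by the base once.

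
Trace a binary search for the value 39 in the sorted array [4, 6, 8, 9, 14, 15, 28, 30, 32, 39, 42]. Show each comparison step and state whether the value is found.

Binary search for 39 in [4, 6, 8, 9, 14, 15, 28, 30, 32, 39, 42]:

lo=0, hi=10, mid=5, arr[mid]=15 -> 15 < 39, search right half
lo=6, hi=10, mid=8, arr[mid]=32 -> 32 < 39, search right half
lo=9, hi=10, mid=9, arr[mid]=39 -> Found target at index 9!

Binary search finds 39 at index 9 after 3 comparisons. The search repeatedly halves the search space by comparing with the middle element.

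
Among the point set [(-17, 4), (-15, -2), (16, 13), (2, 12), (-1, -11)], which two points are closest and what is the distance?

Computing all pairwise distances among 5 points:

d((-17, 4), (-15, -2)) = 6.3246 <-- minimum
d((-17, 4), (16, 13)) = 34.2053
d((-17, 4), (2, 12)) = 20.6155
d((-17, 4), (-1, -11)) = 21.9317
d((-15, -2), (16, 13)) = 34.4384
d((-15, -2), (2, 12)) = 22.0227
d((-15, -2), (-1, -11)) = 16.6433
d((16, 13), (2, 12)) = 14.0357
d((16, 13), (-1, -11)) = 29.4109
d((2, 12), (-1, -11)) = 23.1948

Closest pair: (-17, 4) and (-15, -2) with distance 6.3246

The closest pair is (-17, 4) and (-15, -2) with Euclidean distance 6.3246. For 5 points, brute-force pairwise comparison is shown above. For large n, the divide-and-conquer algorithm (sort by x, recurse on halves, check the dividing strip) achieves O(n log n).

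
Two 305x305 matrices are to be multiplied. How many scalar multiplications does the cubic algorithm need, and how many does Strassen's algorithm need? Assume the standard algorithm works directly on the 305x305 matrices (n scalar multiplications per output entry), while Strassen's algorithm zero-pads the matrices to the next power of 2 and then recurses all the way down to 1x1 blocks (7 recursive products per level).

Matrix multiplication for 305x305 matrices:

Strassen's algorithm requires power-of-2 dimensions. Pad 305x305 to 512x512 (next power of 2).

Standard algorithm: 305^3 = 28372625 multiplications
Strassen's algorithm: 7^(log2(512)) = 7^9 = 40353607 multiplications
Difference: 28372625 - 40353607 = -11980982 (Strassen uses MORE here due to padding overhead — for small or just-over-power-of-2 n, padding can outweigh the per-level savings)

Standard: 28372625 multiplications (305^3). Strassen: 40353607 multiplications (7^9, after padding to 512x512). Strassen reduces 8 recursive multiplications to 7 at each level.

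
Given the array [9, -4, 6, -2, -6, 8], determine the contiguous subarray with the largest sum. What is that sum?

Using Kadane's algorithm on [9, -4, 6, -2, -6, 8]:

Scanning through the array:
Position 1 (value -4): max_ending_here = 5, max_so_far = 9
Position 2 (value 6): max_ending_here = 11, max_so_far = 11
Position 3 (value -2): max_ending_here = 9, max_so_far = 11
Position 4 (value -6): max_ending_here = 3, max_so_far = 11
Position 5 (value 8): max_ending_here = 11, max_so_far = 11

Maximum subarray: [9, -4, 6]
Maximum sum: 11

The maximum subarray is [9, -4, 6] with sum 11. This subarray runs from index 0 to index 2.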